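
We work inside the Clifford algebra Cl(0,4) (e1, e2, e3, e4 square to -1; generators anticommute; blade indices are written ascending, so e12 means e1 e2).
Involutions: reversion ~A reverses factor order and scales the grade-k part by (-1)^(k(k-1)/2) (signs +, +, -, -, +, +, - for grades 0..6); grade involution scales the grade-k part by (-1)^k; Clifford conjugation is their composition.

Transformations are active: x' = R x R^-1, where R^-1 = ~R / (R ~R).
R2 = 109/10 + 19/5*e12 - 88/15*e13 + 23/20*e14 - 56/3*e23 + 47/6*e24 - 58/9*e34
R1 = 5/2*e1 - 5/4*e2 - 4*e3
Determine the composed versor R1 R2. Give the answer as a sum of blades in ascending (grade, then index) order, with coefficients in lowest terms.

Distribute over the terms of R1 (each basis-blade product reordered to ascending indices, repeated generators contracted through their squares):
(5/2*e1) R2 = 109/4*e1 - 19/2*e2 + 44/3*e3 - 23/8*e4 - 140/3*e123 + 235/12*e124 - 145/9*e134
(-5/4*e2) R2 = -19/4*e1 - 109/8*e2 - 70/3*e3 + 235/24*e4 - 22/3*e123 + 23/16*e124 + 145/18*e234
(-4*e3) R2 = 352/15*e1 + 224/3*e2 - 218/5*e3 - 232/9*e4 - 76/5*e123 + 23/5*e134 + 94/3*e234
Summing the partial products and collecting blades:
Answer: 1379/30*e1 + 1237/24*e2 - 784/15*e3 - 679/36*e4 - 346/5*e123 + 1009/48*e124 - 518/45*e134 + 709/18*e234


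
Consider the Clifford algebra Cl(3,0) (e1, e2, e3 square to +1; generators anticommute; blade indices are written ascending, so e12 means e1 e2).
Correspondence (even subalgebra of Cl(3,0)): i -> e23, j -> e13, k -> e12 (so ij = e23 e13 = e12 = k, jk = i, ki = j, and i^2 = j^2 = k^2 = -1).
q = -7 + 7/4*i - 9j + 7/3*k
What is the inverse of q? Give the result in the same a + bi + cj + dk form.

In blades: q = -7 + 7/3*e12 - 9*e13 + 7/4*e23.
With qbar = -7 - 7/3*e12 + 9*e13 - 7/4*e23 (scalar fixed, mapped units negated), q qbar = 19945/144 (the sum of squared coefficients), so q^-1 = qbar / (19945/144) = -1008/19945 - 336/19945*e12 + 1296/19945*e13 - 252/19945*e23; translating back:
Answer: -1008/19945 - 252/19945*i + 1296/19945*j - 336/19945*k


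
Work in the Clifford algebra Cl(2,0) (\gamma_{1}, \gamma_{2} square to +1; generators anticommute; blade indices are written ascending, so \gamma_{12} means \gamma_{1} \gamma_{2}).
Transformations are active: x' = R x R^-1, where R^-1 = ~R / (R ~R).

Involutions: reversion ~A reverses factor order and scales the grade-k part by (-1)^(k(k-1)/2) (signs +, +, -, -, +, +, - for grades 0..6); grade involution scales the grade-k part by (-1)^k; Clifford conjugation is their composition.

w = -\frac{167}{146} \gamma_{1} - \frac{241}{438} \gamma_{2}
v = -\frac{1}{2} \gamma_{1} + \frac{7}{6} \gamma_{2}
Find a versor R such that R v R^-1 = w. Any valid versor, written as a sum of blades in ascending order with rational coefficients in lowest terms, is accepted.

Key observation: q(v) = q(w) = \frac{29}{18} (sandwiches preserve the norm), so R = v + w = -\frac{120}{73} \gamma_{1} + \frac{45}{73} \gamma_{2} works whenever it is invertible — the component of v along it is kept and (v - w)/2 reverses, sending v to w.
Answer: -\frac{120}{73} \gamma_{1} + \frac{45}{73} \gamma_{2}


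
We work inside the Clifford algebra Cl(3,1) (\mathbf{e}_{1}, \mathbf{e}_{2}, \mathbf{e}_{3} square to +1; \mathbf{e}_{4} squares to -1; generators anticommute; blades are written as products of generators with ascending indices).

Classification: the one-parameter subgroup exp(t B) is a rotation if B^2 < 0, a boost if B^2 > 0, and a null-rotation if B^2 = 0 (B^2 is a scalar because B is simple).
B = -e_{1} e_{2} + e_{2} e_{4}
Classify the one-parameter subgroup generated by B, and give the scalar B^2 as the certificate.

B^2 term by term: the squares give (-1)^2*(e_{1} e_{2})^2 + (1)^2*(e_{2} e_{4})^2 = 1*(-1) + 1*(+1) = 0 (each basis 2-blade squares to minus the product of its generators' squares); cross terms between blades sharing an index anticommute and cancel. So B^2 = 0.
Answer: null-rotation, certificate B^2 = 0. Why this suffices: the scalar 0 survives any versor conjugation, so its sign alone determines the class however B is presented.


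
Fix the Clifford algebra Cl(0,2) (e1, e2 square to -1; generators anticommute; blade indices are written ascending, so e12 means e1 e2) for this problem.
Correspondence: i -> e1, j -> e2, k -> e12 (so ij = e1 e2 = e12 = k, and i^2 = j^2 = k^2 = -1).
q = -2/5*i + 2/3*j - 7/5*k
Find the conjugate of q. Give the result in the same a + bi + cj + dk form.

In blades: q = -2/5*e1 + 2/3*e2 - 7/5*e12.
Conjugation here is Clifford conjugation: the scalar is fixed and the grade-1 and grade-2 blades all flip sign, giving 2/5*e1 - 2/3*e2 + 7/5*e12; translating back:
Answer: 2/5*i - 2/3*j + 7/5*k


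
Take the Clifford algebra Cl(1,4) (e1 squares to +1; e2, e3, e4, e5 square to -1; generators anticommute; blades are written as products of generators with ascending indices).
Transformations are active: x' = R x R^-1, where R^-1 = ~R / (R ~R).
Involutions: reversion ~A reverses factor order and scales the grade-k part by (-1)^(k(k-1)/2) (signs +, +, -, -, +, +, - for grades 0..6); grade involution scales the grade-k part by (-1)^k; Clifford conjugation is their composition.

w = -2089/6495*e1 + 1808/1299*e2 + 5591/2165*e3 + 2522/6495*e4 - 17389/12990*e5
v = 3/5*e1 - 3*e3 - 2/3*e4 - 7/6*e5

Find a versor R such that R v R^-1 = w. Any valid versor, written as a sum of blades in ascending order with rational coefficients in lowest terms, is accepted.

Take R = v + w = 1808/6495*e1 + 1808/1299*e2 - 904/2165*e3 - 1808/6495*e4 - 5424/2165*e5. Because q(v) = q(w) = -9401/900, conjugation by R sends v exactly to w.
Answer: 1808/6495*e1 + 1808/1299*e2 - 904/2165*e3 - 1808/6495*e4 - 5424/2165*e5


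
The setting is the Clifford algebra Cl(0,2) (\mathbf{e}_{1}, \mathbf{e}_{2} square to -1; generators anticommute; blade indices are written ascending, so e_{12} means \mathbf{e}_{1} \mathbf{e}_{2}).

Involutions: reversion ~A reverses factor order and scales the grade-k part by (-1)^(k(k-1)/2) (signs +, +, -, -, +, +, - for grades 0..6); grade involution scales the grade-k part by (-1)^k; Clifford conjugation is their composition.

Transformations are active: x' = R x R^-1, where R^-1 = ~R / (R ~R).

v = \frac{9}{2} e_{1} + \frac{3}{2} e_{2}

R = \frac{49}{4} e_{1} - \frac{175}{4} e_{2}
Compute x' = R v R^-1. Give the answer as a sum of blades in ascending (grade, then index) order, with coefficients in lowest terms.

~R = \frac{49}{4} e_{1} - \frac{175}{4} e_{2}, and R ~R = -\frac{16513}{8}, so R^-1 = ~R / (-\frac{16513}{8}).
R v = \frac{21}{2} + \frac{861}{4} e_{12}
Answer: -\frac{3117}{674} e_{1} - \frac{711}{674} e_{2}


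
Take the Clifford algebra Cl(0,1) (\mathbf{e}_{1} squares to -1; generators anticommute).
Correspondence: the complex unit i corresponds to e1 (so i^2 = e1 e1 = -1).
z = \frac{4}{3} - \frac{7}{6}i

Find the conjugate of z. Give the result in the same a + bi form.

In blades: z = \frac{4}{3} - \frac{7}{6} e_{1}.
Conjugation here is Clifford conjugation: the scalar is fixed and the grade-1 and grade-2 blades all flip sign, giving \frac{4}{3} + \frac{7}{6} e_{1}; translating back:
Answer: \frac{4}{3} + \frac{7}{6}i


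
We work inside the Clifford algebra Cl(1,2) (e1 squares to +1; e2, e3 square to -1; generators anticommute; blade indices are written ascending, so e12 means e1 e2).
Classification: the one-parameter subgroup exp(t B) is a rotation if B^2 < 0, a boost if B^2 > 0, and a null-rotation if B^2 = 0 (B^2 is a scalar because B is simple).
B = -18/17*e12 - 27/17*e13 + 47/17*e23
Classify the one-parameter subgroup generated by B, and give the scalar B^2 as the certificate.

B^2 term by term: the squares give (-18/17)^2*(e12)^2 + (-27/17)^2*(e13)^2 + (47/17)^2*(e23)^2 = 324/289*(+1) + 729/289*(+1) + 2209/289*(-1) = -4 (each basis 2-blade squares to minus the product of its generators' squares); cross terms between blades sharing an index anticommute and cancel. So B^2 = -4.
Answer: rotation, certificate B^2 = -4. The invariant at work: B^2 = -4 is unchanged by conjugation, hence its sign classifies the subgroup whatever basis B is written in.


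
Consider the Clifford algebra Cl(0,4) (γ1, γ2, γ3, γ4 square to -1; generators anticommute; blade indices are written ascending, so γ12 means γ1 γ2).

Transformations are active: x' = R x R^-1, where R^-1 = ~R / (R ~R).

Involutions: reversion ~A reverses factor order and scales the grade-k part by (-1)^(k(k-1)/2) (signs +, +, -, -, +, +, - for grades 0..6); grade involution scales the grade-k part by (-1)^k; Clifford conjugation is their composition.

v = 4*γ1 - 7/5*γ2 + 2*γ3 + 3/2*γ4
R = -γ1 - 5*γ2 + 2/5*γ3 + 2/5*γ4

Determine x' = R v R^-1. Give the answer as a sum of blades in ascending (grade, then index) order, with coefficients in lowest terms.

~R = -γ1 - 5*γ2 + 2/5*γ3 + 2/5*γ4, and R ~R = -658/25, so R^-1 = ~R / (-658/25).
R v = -22/5 + 107/5*γ12 - 18/5*γ13 - 31/10*γ14 - 236/25*γ23 - 347/50*γ24 - 1/5*γ34
Answer: -1426/329*γ1 - 447/1645*γ2 - 614/329*γ3 - 899/658*γ4


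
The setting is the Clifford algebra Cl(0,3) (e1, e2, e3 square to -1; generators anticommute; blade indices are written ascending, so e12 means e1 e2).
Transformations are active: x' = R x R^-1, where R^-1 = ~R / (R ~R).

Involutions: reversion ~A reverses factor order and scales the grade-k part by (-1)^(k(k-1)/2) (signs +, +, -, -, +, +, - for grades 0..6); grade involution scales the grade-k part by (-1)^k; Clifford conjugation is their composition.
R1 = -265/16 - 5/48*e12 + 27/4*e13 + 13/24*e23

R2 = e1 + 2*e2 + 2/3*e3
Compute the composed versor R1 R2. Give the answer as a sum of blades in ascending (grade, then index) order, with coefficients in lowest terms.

Distribute over the terms of R2 (each basis-blade product reordered to ascending indices, repeated generators contracted through their squares):
R1 (e1) = -265/16*e1 - 5/48*e2 + 27/4*e3 + 13/24*e123
R1 (2*e2) = 5/24*e1 - 265/8*e2 + 13/12*e3 - 27/2*e123
R1 (2/3*e3) = -9/2*e1 - 13/36*e2 - 265/24*e3 - 5/72*e123
Summing the partial products and collecting blades:
Answer: -1001/48*e1 - 4837/144*e2 - 77/24*e3 - 469/36*e123


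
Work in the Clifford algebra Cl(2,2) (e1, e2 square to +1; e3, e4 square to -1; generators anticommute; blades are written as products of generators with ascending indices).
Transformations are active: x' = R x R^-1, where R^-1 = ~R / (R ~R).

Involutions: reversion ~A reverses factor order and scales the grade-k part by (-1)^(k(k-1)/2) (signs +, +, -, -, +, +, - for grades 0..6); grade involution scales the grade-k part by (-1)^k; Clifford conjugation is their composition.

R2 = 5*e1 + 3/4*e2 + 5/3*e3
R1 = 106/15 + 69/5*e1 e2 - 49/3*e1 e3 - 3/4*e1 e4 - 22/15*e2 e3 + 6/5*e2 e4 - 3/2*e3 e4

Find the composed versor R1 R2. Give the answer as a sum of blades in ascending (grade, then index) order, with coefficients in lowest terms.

Distribute over the terms of R2 (each basis-blade product reordered to ascending indices, repeated generators contracted through their squares):
R1 (5*e1) = 106/3*e1 - 69*e2 + 245/3*e3 + 15/4*e4 - 22/3*e1 e2 e3 + 6*e1 e2 e4 - 15/2*e1 e3 e4
R1 (3/4*e2) = 207/20*e1 + 53/10*e2 + 11/10*e3 - 9/10*e4 + 49/4*e1 e2 e3 + 9/16*e1 e2 e4 - 9/8*e2 e3 e4
R1 (5/3*e3) = 245/9*e1 + 22/9*e2 + 106/9*e3 - 5/2*e4 + 23*e1 e2 e3 + 5/4*e1 e3 e4 - 2*e2 e3 e4
Summing the partial products and collecting blades:
Answer: 13123/180*e1 - 5513/90*e2 + 8509/90*e3 + 7/20*e4 + 335/12*e1 e2 e3 + 105/16*e1 e2 e4 - 25/4*e1 e3 e4 - 25/8*e2 e3 e4


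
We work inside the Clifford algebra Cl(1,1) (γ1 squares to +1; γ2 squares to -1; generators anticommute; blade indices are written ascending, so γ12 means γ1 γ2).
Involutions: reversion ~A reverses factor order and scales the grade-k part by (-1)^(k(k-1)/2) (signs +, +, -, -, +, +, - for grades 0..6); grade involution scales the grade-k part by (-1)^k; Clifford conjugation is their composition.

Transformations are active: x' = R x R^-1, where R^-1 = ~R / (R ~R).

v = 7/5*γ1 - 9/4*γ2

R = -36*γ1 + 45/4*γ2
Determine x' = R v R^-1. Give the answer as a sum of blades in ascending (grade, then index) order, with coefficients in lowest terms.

~R = -36*γ1 + 45/4*γ2, and R ~R = 18711/16, so R^-1 = ~R / (18711/16).
R v = -2007/80 + 261/4*γ12
Answer: 167/1155*γ1 + 1633/924*γ2


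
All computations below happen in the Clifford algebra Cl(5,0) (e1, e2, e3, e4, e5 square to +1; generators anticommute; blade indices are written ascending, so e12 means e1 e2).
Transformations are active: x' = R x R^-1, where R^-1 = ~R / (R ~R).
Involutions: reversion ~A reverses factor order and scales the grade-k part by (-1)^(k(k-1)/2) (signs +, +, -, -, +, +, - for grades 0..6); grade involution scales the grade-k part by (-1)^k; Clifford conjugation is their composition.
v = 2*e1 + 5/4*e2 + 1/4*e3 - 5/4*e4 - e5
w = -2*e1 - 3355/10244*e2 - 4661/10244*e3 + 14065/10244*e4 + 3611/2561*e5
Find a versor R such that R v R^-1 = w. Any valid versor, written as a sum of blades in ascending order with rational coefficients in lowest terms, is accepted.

R = v + w = 4725/5122*e2 - 525/2561*e3 + 315/2561*e4 + 1050/2561*e5 works: the equal norms (131/16) guarantee its sandwich swaps v into w.
Answer: 4725/5122*e2 - 525/2561*e3 + 315/2561*e4 + 1050/2561*e5


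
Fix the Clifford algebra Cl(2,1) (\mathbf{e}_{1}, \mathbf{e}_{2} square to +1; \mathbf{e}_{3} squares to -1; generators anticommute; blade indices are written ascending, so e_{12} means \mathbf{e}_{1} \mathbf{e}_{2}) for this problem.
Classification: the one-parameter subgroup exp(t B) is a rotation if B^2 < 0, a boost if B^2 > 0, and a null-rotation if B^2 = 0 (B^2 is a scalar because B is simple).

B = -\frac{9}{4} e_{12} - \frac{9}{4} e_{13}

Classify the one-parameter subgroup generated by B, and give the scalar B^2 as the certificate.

B^2 term by term: the squares give (-\frac{9}{4})^2*(e_{12})^2 + (-\frac{9}{4})^2*(e_{13})^2 = \frac{81}{16}*(-1) + \frac{81}{16}*(+1) = 0 (each basis 2-blade squares to minus the product of its generators' squares); cross terms between blades sharing an index anticommute and cancel. So B^2 = 0.
Answer: null-rotation, certificate B^2 = 0. The class reads off the invariant scalar 0 directly.


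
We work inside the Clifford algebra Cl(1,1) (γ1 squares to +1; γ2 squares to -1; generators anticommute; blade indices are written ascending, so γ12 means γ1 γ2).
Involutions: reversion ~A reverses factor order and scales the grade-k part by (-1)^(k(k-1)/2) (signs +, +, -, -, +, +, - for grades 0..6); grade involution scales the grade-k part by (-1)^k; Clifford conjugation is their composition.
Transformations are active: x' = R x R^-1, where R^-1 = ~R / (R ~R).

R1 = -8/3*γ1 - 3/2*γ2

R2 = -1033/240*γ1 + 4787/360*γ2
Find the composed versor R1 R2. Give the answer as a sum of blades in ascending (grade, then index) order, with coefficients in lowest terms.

Distribute over the terms of R1 (each basis-blade product reordered to ascending indices, repeated generators contracted through their squares):
(-8/3*γ1) R2 = 1033/90 - 4787/135*γ12
(-3/2*γ2) R2 = 4787/240 - 1033/160*γ12
Summing the partial products and collecting blades:
Answer: 4525/144 - 36215/864*γ12


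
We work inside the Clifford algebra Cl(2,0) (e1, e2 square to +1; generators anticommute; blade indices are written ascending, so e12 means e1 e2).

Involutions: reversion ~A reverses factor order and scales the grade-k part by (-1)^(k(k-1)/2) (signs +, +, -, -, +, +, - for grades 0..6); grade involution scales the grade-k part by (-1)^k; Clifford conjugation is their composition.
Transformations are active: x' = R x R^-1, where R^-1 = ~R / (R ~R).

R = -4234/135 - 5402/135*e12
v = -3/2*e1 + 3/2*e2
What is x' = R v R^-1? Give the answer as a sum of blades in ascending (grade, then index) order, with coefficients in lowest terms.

~R = -4234/135 + 5402/135*e12, and R ~R = 9421672/3645, so R^-1 = ~R / (9421672/3645).
R v = -584/45*e1 - 1606/15*e2
Answer: 4011/2210*e1 + 2427/2210*e2


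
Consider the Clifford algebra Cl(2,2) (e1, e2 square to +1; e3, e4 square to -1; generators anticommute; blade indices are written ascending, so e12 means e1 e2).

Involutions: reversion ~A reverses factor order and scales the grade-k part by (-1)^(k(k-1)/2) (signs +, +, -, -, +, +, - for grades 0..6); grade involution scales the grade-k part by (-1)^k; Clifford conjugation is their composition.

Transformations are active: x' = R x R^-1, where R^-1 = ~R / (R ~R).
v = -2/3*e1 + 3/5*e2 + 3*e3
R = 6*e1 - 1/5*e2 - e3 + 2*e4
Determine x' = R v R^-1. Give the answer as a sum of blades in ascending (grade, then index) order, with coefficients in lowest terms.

~R = 6*e1 - 1/5*e2 - e3 + 2*e4, and R ~R = 776/25, so R^-1 = ~R / (776/25).
R v = -28/25 + 52/15*e12 + 52/3*e13 + 4/3*e14 - 6/5*e24 - 6*e34
Answer: 68/291*e1 - 284/485*e2 - 284/97*e3 - 14/97*e4


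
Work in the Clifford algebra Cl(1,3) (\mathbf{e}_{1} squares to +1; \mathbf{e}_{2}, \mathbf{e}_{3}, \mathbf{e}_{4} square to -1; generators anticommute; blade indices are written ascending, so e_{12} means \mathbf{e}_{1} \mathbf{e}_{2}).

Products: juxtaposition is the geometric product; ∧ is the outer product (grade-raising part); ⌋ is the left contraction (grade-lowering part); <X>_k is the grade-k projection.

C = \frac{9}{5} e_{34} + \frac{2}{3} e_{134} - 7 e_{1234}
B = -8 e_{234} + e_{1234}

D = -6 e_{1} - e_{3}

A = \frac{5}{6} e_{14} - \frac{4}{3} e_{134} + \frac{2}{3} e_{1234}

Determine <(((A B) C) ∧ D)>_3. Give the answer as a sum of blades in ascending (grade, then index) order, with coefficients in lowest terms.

step 1: -\frac{2}{3} - \frac{16}{3} e_{1} + \frac{4}{3} e_{2} - \frac{32}{3} e_{12} + \frac{5}{6} e_{23} + \frac{20}{3} e_{123}
step 2: \frac{140}{3} e_{4} + \frac{35}{6} e_{14} - \frac{107}{18} e_{24} + \frac{3146}{45} e_{34} - \frac{113}{9} e_{124} - \frac{872}{45} e_{134} + \frac{2108}{45} e_{234} - \frac{694}{45} e_{1234}
step 3: 280 e_{14} + \frac{140}{3} e_{34} + \frac{107}{3} e_{124} - \frac{12409}{30} e_{134} - \frac{107}{18} e_{234} + \frac{12083}{45} e_{1234}
step 4: \frac{107}{3} e_{124} - \frac{12409}{30} e_{134} - \frac{107}{18} e_{234}
Answer: \frac{107}{3} e_{124} - \frac{12409}{30} e_{134} - \frac{107}{18} e_{234}


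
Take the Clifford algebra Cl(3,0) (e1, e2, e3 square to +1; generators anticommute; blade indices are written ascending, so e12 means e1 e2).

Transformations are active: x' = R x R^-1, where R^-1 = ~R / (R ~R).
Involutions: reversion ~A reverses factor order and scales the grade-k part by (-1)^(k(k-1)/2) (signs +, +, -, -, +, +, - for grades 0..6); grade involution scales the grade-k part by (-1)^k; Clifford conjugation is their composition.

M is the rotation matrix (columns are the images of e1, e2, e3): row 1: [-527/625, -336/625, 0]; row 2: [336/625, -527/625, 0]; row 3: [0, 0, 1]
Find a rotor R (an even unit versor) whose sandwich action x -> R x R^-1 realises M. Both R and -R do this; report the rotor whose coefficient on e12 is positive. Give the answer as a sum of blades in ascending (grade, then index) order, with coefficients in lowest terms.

Method: write R = a + b12*e12 + b13*e13 + b23*e23 with a^2 + b12^2 + b13^2 + b23^2 = 1 (so R^-1 = ~R). Expanding the columns R e_j ~R gives tr M = 4a^2 - 1 and, from the antisymmetric part, M21 - M12 = -4a*b12, M13 - M31 = 4a*b13, M32 - M23 = -4a*b23.
Here tr M = -429/625, so a^2 = (1 + tr M)/4 = 49/625 and a = ±7/25. Taking a = 7/25: M21 - M12 = 672/625, M13 - M31 = 0, M32 - M23 = 0, giving b12 = -24/25, b13 = 0, b23 = 0, i.e. R = 7/25 - 24/25*e12.
Its e12 coefficient is negative, so report the other preimage -R.
Answer: -7/25 + 24/25*e12. Key observation: the double cover Spin(3) -> SO(3) sends R and -R to the same matrix (trace -429/625 here), so the stated sign of the e12 coefficient is what selects one sheet.


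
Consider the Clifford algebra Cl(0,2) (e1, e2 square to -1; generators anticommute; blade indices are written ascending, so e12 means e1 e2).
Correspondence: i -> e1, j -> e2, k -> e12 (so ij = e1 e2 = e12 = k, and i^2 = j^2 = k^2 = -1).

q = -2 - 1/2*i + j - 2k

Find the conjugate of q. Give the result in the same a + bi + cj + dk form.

In blades: q = -2 - 1/2*e1 + e2 - 2*e12.
Conjugation here is Clifford conjugation: the scalar is fixed and the grade-1 and grade-2 blades all flip sign, giving -2 + 1/2*e1 - e2 + 2*e12; translating back:
Answer: -2 + 1/2*i - j + 2k


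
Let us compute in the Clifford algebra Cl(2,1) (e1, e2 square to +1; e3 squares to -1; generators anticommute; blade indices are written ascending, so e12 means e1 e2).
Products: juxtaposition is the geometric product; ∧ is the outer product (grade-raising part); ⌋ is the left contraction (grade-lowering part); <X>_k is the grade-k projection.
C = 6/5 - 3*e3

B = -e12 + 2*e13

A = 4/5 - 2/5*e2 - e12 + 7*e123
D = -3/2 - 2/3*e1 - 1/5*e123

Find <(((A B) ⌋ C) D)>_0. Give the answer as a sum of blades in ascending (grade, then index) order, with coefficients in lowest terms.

step 1: -1 - 2/5*e1 - 14*e2 + 7*e3 - 4/5*e12 + 8/5*e13 + 2*e23 + 4/5*e123
step 2: 99/5 + 3*e3
step 3: -297/10 - 66/5*e1 - 9/2*e3 + 3/5*e12 + 2*e13 - 99/25*e123
step 4: -297/10
Answer: -297/10


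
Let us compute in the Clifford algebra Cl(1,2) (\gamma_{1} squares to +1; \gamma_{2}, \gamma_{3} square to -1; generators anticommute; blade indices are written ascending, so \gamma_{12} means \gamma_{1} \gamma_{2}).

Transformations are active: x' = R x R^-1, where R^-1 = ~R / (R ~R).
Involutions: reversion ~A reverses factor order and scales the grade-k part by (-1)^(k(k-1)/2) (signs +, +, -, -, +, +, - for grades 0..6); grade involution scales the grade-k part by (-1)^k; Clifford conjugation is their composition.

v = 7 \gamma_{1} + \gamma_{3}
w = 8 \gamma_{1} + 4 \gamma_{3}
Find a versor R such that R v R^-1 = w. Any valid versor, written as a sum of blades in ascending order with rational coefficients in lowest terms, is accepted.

Reasoning: v^2 = w^2 = 48 since conjugation preserves the quadratic form; R = v + w = 15 \gamma_{1} + 5 \gamma_{3} is then valid when invertible, keeping its own part and reversing (v - w)/2.
Answer: 15 \gamma_{1} + 5 \gamma_{3}


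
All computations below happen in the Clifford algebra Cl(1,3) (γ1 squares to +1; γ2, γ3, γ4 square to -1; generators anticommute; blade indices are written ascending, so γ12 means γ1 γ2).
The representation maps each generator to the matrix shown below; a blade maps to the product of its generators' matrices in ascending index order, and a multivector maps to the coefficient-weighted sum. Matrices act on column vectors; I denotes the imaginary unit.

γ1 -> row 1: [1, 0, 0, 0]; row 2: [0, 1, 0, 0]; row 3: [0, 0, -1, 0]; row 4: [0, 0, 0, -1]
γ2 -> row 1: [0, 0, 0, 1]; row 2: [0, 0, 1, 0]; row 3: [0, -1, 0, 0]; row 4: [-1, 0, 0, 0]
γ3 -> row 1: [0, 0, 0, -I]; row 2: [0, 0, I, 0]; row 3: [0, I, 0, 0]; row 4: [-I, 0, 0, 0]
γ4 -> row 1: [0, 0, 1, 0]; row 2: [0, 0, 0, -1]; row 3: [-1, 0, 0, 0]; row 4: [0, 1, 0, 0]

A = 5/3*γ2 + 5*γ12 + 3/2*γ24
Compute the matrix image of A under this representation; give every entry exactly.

Bivector images (products of the table entries): rho(γ12) = rho(γ1)rho(γ2) = row 1: [0, 0, 0, 1]; row 2: [0, 0, 1, 0]; row 3: [0, 1, 0, 0]; row 4: [1, 0, 0, 0]; rho(γ24) = rho(γ2)rho(γ4) = row 1: [0, 1, 0, 0]; row 2: [-1, 0, 0, 0]; row 3: [0, 0, 0, 1]; row 4: [0, 0, -1, 0].
M = (5/3)*rho(γ2) + (5)*rho(γ12) + (3/2)*rho(γ24), summed entrywise:
Answer: row 1: [0, 3/2, 0, 20/3]; row 2: [-3/2, 0, 20/3, 0]; row 3: [0, 10/3, 0, 3/2]; row 4: [10/3, 0, -3/2, 0]


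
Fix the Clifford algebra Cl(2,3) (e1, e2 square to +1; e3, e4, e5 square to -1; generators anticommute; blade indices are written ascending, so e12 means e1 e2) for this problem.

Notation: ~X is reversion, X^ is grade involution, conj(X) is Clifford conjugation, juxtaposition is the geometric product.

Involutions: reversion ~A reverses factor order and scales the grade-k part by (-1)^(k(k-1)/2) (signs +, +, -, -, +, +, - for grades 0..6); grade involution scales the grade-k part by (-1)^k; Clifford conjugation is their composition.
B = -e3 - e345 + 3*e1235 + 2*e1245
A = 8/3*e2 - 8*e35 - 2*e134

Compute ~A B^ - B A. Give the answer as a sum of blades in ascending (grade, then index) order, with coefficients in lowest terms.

first term: 8*e4 + 8*e5 - 24*e12 + 2*e14 - 2*e15 + 8/3*e23 - 8*e135 - 16/3*e145 - 4*e235 + 6*e245 + 16*e1234 + 8/3*e2345
second term: 8*e4 - 8*e5 + 24*e12 + 2*e14 + 2*e15 + 8/3*e23 + 8*e135 + 16/3*e145 + 4*e235 - 6*e245 + 16*e1234 + 8/3*e2345
Answer: 16*e5 - 48*e12 - 4*e15 - 16*e135 - 32/3*e145 - 8*e235 + 12*e245


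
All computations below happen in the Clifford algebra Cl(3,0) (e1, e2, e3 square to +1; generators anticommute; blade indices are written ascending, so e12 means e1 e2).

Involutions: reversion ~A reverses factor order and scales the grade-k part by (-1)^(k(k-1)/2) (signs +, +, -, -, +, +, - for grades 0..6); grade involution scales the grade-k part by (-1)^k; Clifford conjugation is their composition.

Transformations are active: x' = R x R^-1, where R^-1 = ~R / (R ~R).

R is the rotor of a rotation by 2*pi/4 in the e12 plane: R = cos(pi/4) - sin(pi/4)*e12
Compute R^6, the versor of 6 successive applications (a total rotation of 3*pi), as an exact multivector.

Because a rotor carries half the rotation angle, composing 6 copies of this e12-plane rotor multiplies the phase: 6*(pi/4) = 3*pi/2, hence R^6 = cos(3*pi/2) - sin(3*pi/2)*e12.
cos(3*pi/2) = 0 and sin(3*pi/2) = -1, so R^6 = e12. The net rotation is 1*pi (after discarding 1 full turn, each of which contributes a factor -1 to the rotor); the rotor keeps the half-angle phase exactly.
Answer: e12


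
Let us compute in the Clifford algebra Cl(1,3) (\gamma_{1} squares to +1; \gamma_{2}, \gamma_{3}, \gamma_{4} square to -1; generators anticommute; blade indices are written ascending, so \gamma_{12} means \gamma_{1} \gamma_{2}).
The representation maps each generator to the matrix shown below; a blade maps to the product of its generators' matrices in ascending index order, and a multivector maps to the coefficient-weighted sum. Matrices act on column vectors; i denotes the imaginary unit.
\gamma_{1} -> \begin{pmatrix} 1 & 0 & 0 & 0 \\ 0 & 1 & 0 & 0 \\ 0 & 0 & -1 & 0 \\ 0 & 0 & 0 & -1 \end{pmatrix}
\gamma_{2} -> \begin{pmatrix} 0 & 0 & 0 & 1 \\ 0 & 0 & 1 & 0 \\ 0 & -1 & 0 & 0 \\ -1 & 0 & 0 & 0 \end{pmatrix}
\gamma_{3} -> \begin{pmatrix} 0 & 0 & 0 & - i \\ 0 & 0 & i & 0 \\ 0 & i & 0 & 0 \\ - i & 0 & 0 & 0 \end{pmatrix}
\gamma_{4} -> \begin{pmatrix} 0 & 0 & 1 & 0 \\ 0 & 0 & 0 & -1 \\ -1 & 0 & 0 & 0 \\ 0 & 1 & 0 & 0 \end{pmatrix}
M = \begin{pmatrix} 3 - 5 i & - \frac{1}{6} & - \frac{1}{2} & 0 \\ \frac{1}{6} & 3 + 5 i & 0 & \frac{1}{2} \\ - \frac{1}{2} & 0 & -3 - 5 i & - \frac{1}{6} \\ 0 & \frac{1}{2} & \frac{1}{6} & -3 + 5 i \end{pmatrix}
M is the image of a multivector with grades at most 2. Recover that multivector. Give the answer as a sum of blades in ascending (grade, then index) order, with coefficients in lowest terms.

Method: the blade images are trace-orthogonal — tr(rho(e_A) rho(e_B)^-1) = 4 if A = B and 0 otherwise — and rho(e_A)^-1 = (e_A)^2 * rho(e_A) with (e_A)^2 = +1 or -1, so the coefficient of e_A in the preimage is (e_A)^2 * tr(M rho(e_A))/4.
Nonzero projections over blades of grade <= 2: \gamma_{1}: (\gamma_{1})^2 = +1, tr(M rho(\gamma_{1})) = 12, coefficient 3; \gamma_{14}: (\gamma_{14})^2 = +1, tr(M rho(\gamma_{14})) = -2, coefficient -\frac{1}{2}; \gamma_{23}: (\gamma_{23})^2 = -1, tr(M rho(\gamma_{23})) = -20, coefficient 5; \gamma_{24}: (\gamma_{24})^2 = -1, tr(M rho(\gamma_{24})) = \frac{2}{3}, coefficient -\frac{1}{6}. Every other blade of grade <= 2 projects to 0.
Answer: 3 \gamma_{1} - \frac{1}{2} \gamma_{14} + 5 \gamma_{23} - \frac{1}{6} \gamma_{24}


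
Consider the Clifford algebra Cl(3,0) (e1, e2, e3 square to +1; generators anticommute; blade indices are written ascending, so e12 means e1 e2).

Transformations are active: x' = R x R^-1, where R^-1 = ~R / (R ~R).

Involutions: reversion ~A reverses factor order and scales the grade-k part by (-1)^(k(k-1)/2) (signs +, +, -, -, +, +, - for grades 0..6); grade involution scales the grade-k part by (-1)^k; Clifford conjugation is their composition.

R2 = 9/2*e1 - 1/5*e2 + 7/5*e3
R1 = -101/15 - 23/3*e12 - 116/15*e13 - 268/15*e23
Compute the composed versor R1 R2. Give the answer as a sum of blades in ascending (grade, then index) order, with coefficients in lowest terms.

Distribute over the terms of R2 (each basis-blade product reordered to ascending indices, repeated generators contracted through their squares):
R1 (9/2*e1) = -303/10*e1 + 69/2*e2 + 174/5*e3 - 402/5*e123
R1 (-1/5*e2) = 23/15*e1 + 101/75*e2 - 268/75*e3 - 116/75*e123
R1 (7/5*e3) = -812/75*e1 - 1876/75*e2 - 707/75*e3 - 161/15*e123
Summing the partial products and collecting blades:
Answer: -5939/150*e1 + 65/6*e2 + 109/5*e3 - 2317/25*e123


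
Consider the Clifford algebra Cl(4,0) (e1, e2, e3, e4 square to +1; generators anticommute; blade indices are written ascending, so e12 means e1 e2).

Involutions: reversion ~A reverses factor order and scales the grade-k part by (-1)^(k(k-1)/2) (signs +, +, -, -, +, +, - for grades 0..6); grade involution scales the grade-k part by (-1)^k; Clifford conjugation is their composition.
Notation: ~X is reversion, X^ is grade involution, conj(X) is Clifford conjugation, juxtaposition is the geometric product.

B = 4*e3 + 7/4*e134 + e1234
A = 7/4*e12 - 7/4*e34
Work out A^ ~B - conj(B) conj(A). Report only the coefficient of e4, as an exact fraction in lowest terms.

first term: -49/16*e1 + 7*e4 + 7/4*e12 - 7/4*e34 + 7*e123 + 49/16*e234
second term: -49/16*e1 - 7*e4 - 7/4*e12 + 7/4*e34 + 7*e123 - 49/16*e234
Answer: 14


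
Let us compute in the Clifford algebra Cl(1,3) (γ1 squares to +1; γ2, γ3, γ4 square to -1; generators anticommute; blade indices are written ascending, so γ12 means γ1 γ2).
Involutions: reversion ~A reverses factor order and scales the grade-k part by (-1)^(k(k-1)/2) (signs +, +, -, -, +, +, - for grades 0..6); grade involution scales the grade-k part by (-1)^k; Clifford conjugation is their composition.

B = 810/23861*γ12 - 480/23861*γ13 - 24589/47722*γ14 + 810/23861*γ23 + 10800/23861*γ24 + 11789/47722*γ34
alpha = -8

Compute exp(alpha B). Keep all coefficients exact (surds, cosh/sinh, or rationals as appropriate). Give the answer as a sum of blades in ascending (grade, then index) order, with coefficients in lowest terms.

B^2 term by term: the squares give (810/23861)^2*(γ12)^2 + (-480/23861)^2*(γ13)^2 + (-24589/47722)^2*(γ14)^2 + (810/23861)^2*(γ23)^2 + (10800/23861)^2*(γ24)^2 + (11789/47722)^2*(γ34)^2 = 656100/569347321*(+1) + 230400/569347321*(+1) + 604618921/2277389284*(+1) + 656100/569347321*(-1) + 116640000/569347321*(-1) + 138980521/2277389284*(-1) = 0 (each basis 2-blade squares to minus the product of its generators' squares); cross terms between blades sharing an index anticommute and cancel; the commuting (index-disjoint) pairs give grade-4 terms 2*c*c'*(blade product), which cancel blade by blade — γ1234: 9549090/569347321 + 10368000/569347321 - 19917090/569347321 = 0 — confirming B is simple. So B^2 = 0.
B^2 = 0, so the series closes: exp(alpha B) = 1 + alpha B (parabolic case).
Answer: 1 - 6480/23861*γ12 + 3840/23861*γ13 + 98356/23861*γ14 - 6480/23861*γ23 - 86400/23861*γ24 - 47156/23861*γ34


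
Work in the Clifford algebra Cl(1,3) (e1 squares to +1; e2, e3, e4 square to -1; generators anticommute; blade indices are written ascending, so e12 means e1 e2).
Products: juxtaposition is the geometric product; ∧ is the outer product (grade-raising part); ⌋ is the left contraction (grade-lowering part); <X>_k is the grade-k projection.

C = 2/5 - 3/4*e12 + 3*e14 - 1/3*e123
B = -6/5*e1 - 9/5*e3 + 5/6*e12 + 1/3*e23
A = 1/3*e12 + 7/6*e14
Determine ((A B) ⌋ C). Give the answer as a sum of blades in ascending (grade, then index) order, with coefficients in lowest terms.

step 1: 5/18 + 2/5*e2 + 7/5*e4 - 1/9*e13 + 35/36*e24 - 3/5*e123 + 21/10*e134 + 7/18*e1234
step 2: -4/45 + 39/10*e1 - 1/27*e2 - 5/24*e12 - 2/15*e13 + 5/6*e14 - 5/54*e123
Answer: -4/45 + 39/10*e1 - 1/27*e2 - 5/24*e12 - 2/15*e13 + 5/6*e14 - 5/54*e123


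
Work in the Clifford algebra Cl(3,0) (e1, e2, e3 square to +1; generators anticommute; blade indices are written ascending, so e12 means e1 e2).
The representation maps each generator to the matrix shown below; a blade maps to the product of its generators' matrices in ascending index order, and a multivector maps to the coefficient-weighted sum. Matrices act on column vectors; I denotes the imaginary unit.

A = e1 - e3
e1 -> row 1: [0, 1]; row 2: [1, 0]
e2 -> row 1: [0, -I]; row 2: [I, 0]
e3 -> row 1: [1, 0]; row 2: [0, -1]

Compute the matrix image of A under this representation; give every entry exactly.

M = (1)*rho(e1) + (-1)*rho(e3), summed entrywise:
Answer: row 1: [-1, 1]; row 2: [1, 1]


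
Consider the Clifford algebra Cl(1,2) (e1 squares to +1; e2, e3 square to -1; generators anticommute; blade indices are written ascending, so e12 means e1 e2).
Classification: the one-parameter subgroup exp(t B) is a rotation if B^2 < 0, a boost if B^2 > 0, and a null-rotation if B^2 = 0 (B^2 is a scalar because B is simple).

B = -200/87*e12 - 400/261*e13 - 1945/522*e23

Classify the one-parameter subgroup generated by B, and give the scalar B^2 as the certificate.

B^2 term by term: the squares give (-200/87)^2*(e12)^2 + (-400/261)^2*(e13)^2 + (-1945/522)^2*(e23)^2 = 40000/7569*(+1) + 160000/68121*(+1) + 3783025/272484*(-1) = -25/4 (each basis 2-blade squares to minus the product of its generators' squares); cross terms between blades sharing an index anticommute and cancel. So B^2 = -25/4.
Answer: rotation, certificate B^2 = -25/4. The scalar -25/4 is the complete invariant here: its sign names the subgroup type.


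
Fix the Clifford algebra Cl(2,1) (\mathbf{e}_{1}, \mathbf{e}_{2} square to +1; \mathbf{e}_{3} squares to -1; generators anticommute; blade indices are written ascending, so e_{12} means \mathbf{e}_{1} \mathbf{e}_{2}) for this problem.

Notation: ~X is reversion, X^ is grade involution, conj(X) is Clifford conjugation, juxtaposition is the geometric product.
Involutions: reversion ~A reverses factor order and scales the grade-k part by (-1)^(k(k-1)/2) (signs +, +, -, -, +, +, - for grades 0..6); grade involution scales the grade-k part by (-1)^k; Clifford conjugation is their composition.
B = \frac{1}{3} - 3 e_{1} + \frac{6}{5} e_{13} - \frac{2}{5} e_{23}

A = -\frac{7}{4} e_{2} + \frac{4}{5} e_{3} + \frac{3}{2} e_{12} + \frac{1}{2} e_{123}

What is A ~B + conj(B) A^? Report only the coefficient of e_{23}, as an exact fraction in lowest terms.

first term: -\frac{19}{25} e_{1} + \frac{1451}{300} e_{2} - \frac{13}{30} e_{3} - \frac{19}{4} e_{12} + 3 e_{13} + \frac{3}{10} e_{23} - \frac{29}{15} e_{123}
second term: -\frac{29}{25} e_{1} + \frac{1441}{300} e_{2} - \frac{29}{30} e_{3} + \frac{23}{4} e_{12} - 3 e_{13} - \frac{33}{10} e_{23} + \frac{29}{15} e_{123}
Answer: -3


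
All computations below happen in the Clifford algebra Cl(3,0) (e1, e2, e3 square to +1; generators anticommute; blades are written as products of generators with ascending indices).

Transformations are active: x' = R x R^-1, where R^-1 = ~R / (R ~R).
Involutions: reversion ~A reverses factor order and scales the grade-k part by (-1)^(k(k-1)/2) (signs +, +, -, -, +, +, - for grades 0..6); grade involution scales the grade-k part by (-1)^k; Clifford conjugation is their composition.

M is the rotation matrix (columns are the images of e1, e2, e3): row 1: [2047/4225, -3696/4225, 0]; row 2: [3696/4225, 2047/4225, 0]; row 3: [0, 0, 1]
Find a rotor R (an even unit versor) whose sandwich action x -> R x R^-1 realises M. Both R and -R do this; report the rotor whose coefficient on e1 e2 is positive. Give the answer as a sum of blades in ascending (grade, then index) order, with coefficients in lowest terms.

Method: write R = a + b12*e1 e2 + b13*e1 e3 + b23*e2 e3 with a^2 + b12^2 + b13^2 + b23^2 = 1 (so R^-1 = ~R). Expanding the columns R e_j ~R gives tr M = 4a^2 - 1 and, from the antisymmetric part, M21 - M12 = -4a*b12, M13 - M31 = 4a*b13, M32 - M23 = -4a*b23.
Here tr M = 8319/4225, so a^2 = (1 + tr M)/4 = 3136/4225 and a = ±56/65. Taking a = 56/65: M21 - M12 = 7392/4225, M13 - M31 = 0, M32 - M23 = 0, giving b12 = -33/65, b13 = 0, b23 = 0, i.e. R = 56/65 - 33/65*e1 e2.
Its e1 e2 coefficient is negative, so report the other preimage -R.
Answer: -56/65 + 33/65*e1 e2. Why the constraint matters: R and -R act identically through the sandwich — M has trace 8319/4225 either way — so only the sign condition on e1 e2 picks one of the two preimages.


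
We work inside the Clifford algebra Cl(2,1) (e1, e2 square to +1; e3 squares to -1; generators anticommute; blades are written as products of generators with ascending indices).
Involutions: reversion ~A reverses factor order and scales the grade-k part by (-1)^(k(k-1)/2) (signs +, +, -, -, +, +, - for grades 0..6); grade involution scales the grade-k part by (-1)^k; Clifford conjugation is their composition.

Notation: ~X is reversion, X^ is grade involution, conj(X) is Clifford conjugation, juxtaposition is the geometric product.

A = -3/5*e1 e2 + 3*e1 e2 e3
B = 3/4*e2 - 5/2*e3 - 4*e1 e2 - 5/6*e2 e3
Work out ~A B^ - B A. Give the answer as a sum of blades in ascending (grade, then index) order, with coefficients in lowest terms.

first term: 12/5 + 41/20*e1 - 12*e3 + 15/2*e1 e2 - 11/4*e1 e3 + 3/2*e1 e2 e3
second term: -12/5 - 41/20*e1 + 12*e3 + 15/2*e1 e2 - 11/4*e1 e3 + 3/2*e1 e2 e3
Answer: 24/5 + 41/10*e1 - 24*e3


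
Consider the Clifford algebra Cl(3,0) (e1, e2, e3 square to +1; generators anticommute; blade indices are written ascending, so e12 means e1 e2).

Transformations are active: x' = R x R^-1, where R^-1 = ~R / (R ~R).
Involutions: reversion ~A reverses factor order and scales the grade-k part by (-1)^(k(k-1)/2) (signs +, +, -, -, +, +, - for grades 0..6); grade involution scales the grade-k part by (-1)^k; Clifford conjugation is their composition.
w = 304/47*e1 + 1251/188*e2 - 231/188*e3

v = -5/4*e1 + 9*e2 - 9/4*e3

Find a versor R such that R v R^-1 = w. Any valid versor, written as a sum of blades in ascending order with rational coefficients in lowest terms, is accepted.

Sketch: the shared square 701/8 makes R = v + w = 981/188*e1 + 2943/188*e2 - 327/94*e3 the natural versor; its sandwich fixes that direction, negates (v - w)/2, and sends v to w.
Answer: 981/188*e1 + 2943/188*e2 - 327/94*e3


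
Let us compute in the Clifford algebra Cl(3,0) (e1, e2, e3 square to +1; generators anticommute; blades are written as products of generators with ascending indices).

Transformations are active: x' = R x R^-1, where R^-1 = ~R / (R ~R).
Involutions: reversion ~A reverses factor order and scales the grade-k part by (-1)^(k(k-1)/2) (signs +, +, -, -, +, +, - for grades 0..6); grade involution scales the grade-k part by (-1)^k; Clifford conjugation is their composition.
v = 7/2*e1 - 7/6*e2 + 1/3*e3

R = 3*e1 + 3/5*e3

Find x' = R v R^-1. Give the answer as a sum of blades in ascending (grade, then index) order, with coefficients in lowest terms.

~R = 3*e1 + 3/5*e3, and R ~R = 234/25, so R^-1 = ~R / (234/25).
R v = 107/10 - 7/2*e1 e2 - 11/10*e1 e3 + 7/10*e2 e3
Answer: 131/39*e1 + 7/6*e2 + 27/26*e3


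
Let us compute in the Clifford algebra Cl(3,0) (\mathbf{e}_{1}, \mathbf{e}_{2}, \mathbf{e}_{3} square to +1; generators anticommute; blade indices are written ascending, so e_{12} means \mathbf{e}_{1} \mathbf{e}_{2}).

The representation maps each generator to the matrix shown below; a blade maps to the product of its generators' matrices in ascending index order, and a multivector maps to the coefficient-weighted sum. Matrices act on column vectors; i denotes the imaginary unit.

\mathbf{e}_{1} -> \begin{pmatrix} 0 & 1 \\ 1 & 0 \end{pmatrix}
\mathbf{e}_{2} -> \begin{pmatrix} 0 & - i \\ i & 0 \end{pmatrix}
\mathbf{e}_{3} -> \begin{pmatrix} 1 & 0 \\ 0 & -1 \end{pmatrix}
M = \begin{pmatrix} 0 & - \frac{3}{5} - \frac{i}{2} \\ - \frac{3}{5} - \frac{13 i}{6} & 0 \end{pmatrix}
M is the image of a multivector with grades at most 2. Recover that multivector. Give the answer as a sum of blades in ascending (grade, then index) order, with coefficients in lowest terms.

Method: 1, rho(e_{1}), rho(e_{2}), rho(e_{3}) form a trace-orthogonal basis of the 2x2 complex matrices (tr(X Y) = 2 if X = Y, else 0), so M = m0*1 + m1*rho(e_{1}) + m2*rho(e_{2}) + m3*rho(e_{3}) with m0 = tr(M)/2 = 0, m1 = tr(M rho(e_{1}))/2 = - \frac{3}{5} - \frac{4 i}{3}, m2 = tr(M rho(e_{2}))/2 = - \frac{5}{6}, m3 = tr(M rho(e_{3}))/2 = 0.
Multiplying table entries, the bivector images are rho(e_{12}) = i*rho(e_{3}), rho(e_{13}) = -i*rho(e_{2}), rho(e_{23}) = i*rho(e_{1}); with real blade coefficients the real parts of m0..m3 are the coefficients of 1, e_{1}, e_{2}, e_{3} and the imaginary parts give the bivectors (e_{23}: Im m1, e_{13}: -Im m2, e_{12}: Im m3).
Answer: -\frac{3}{5} e_{1} - \frac{5}{6} e_{2} - \frac{4}{3} e_{23}
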